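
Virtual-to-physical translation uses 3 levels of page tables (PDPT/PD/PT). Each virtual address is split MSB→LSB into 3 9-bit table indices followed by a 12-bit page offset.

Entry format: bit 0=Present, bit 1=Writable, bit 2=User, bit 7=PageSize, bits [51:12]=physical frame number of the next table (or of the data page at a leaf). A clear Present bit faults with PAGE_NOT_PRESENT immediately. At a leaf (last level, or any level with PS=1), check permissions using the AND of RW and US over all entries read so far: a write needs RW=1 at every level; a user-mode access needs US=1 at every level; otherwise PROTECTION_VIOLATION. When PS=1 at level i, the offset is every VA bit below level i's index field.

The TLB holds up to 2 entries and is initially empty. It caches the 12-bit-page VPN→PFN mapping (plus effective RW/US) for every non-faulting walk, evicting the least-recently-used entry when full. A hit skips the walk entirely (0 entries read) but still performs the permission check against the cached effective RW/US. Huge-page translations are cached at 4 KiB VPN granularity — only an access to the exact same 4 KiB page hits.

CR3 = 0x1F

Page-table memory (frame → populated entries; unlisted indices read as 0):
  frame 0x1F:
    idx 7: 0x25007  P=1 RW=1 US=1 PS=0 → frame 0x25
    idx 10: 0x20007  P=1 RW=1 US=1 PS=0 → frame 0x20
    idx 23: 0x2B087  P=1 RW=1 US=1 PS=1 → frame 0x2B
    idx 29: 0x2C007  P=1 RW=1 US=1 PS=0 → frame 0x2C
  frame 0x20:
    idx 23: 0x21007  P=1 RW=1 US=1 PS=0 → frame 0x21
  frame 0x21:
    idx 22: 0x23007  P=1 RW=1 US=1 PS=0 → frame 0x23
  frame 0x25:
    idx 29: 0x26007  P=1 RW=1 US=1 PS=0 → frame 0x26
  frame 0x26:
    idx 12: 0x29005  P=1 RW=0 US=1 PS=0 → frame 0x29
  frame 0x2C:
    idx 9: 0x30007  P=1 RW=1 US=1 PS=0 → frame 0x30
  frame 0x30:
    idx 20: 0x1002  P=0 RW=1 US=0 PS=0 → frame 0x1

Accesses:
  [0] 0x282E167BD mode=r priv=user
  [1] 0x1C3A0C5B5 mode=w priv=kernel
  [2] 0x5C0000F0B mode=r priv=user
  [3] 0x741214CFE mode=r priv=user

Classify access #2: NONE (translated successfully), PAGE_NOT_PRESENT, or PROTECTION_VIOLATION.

Trace:
#0 VA=0x282E167BD (r,user):
  L0: frame=0x1F idx=10 entry=0x20007 [P=1 RW=1 US=1 PS=0]
  L1: frame=0x20 idx=23 entry=0x21007 [P=1 RW=1 US=1 PS=0]
  L2: frame=0x21 idx=22 entry=0x23007 [P=1 RW=1 US=1 PS=0]
  ⇒ phys 0x237BD  [3 reads]
#1 VA=0x1C3A0C5B5 (w,kernel):
  L0: frame=0x1F idx=7 entry=0x25007 [P=1 RW=1 US=1 PS=0]
  L1: frame=0x25 idx=29 entry=0x26007 [P=1 RW=1 US=1 PS=0]
  L2: frame=0x26 idx=12 entry=0x29005 [P=1 RW=0 US=1 PS=0]
  → PROTECTION_VIOLATION  (3 entries read)
#2 VA=0x5C0000F0B (r,user):
  L0: frame=0x1F idx=23 entry=0x2B087 [P=1 RW=1 US=1 PS=1]
  ⇒ phys 0x2BF0B (huge @L0)  [1 reads]
#3 VA=0x741214CFE (r,user):
  L0: frame=0x1F idx=29 entry=0x2C007 [P=1 RW=1 US=1 PS=0]
  L1: frame=0x2C idx=9 entry=0x30007 [P=1 RW=1 US=1 PS=0]
  L2: frame=0x30 idx=20 entry=0x1002 [P=0 RW=1 US=0 PS=0]
  → PAGE_NOT_PRESENT  (3 entries read)

Access #2 fault: NONE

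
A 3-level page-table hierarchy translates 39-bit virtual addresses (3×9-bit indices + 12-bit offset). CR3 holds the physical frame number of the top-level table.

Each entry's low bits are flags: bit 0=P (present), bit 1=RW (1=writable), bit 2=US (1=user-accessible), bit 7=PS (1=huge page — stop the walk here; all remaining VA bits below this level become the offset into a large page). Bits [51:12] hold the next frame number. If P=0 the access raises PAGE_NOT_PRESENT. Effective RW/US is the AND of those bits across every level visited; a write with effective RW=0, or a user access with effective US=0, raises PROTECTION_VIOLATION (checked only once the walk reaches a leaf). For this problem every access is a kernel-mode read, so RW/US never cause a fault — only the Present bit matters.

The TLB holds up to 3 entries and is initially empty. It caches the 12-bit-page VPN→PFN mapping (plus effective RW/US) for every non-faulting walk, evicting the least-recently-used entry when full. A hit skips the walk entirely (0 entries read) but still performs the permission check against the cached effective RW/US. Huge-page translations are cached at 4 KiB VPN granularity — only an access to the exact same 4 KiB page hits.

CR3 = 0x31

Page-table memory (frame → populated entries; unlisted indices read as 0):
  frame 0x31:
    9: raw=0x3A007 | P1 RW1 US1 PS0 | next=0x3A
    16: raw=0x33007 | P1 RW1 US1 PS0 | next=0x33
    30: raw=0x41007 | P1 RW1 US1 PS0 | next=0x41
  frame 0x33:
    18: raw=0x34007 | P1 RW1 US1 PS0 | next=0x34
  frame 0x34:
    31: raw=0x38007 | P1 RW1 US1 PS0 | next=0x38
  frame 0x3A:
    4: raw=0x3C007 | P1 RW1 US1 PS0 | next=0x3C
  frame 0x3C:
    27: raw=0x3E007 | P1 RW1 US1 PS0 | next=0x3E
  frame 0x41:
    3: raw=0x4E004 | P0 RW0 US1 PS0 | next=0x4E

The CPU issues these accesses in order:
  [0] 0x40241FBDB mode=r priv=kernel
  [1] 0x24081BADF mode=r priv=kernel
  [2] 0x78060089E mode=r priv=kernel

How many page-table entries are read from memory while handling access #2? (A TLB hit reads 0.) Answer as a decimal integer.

Trace:
#0 VA=0x40241FBDB (r,kernel):
  [0] read 0x31 idx=16: raw=0x33007 flags P=1 W=1 U=1 S=0
  [1] read 0x33 idx=18: raw=0x34007 flags P=1 W=1 U=1 S=0
  [2] read 0x34 idx=31: raw=0x38007 flags P=1 W=1 U=1 S=0
  ⇒ phys 0x38BDB  [3 reads]
#1 VA=0x24081BADF (r,kernel):
  [0] read 0x31 idx=9: raw=0x3A007 flags P=1 W=1 U=1 S=0
  [1] read 0x3A idx=4: raw=0x3C007 flags P=1 W=1 U=1 S=0
  [2] read 0x3C idx=27: raw=0x3E007 flags P=1 W=1 U=1 S=0
  ⇒ phys 0x3EADF  [3 reads]
#2 VA=0x78060089E (r,kernel):
  [0] read 0x31 idx=30: raw=0x41007 flags P=1 W=1 U=1 S=0
  [1] read 0x41 idx=3: raw=0x4E004 flags P=0 W=0 U=1 S=0
  → PAGE_NOT_PRESENT  (2 entries read)

Entries read for #2: 2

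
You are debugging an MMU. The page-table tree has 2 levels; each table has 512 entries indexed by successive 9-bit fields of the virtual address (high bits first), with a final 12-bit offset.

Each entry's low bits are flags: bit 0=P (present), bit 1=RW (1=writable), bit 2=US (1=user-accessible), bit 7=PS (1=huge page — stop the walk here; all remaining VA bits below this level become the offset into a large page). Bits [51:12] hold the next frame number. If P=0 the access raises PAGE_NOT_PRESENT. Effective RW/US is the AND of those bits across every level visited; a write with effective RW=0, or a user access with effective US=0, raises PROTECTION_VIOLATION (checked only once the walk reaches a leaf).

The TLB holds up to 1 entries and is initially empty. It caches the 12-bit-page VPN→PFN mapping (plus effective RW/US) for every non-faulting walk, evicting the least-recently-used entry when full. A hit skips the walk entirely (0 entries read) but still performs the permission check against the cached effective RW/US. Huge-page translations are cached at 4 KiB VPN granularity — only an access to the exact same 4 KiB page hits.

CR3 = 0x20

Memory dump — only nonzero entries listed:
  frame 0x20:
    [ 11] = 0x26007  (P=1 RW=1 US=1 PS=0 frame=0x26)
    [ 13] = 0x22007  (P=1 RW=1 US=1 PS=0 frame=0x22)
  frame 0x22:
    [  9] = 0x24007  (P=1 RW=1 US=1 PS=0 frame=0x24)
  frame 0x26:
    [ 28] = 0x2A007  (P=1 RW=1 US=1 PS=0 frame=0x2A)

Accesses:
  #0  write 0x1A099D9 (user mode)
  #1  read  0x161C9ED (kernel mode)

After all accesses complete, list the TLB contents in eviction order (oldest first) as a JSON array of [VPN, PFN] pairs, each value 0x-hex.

Per-access translation:
#0 VA=0x1A099D9 (w,user):
  [0] read 0x20 idx=13: raw=0x22007 flags P=1 W=1 U=1 S=0
  [1] read 0x22 idx=9: raw=0x24007 flags P=1 W=1 U=1 S=0
  ✓ 0x249D9  — 2 lookups
#1 VA=0x161C9ED (r,kernel):
  [0] read 0x20 idx=11: raw=0x26007 flags P=1 W=1 U=1 S=0
  [1] read 0x26 idx=28: raw=0x2A007 flags P=1 W=1 U=1 S=0
  ✓ 0x2A9ED  — 2 lookups

TLB: [["0x161C", "0x2A"]]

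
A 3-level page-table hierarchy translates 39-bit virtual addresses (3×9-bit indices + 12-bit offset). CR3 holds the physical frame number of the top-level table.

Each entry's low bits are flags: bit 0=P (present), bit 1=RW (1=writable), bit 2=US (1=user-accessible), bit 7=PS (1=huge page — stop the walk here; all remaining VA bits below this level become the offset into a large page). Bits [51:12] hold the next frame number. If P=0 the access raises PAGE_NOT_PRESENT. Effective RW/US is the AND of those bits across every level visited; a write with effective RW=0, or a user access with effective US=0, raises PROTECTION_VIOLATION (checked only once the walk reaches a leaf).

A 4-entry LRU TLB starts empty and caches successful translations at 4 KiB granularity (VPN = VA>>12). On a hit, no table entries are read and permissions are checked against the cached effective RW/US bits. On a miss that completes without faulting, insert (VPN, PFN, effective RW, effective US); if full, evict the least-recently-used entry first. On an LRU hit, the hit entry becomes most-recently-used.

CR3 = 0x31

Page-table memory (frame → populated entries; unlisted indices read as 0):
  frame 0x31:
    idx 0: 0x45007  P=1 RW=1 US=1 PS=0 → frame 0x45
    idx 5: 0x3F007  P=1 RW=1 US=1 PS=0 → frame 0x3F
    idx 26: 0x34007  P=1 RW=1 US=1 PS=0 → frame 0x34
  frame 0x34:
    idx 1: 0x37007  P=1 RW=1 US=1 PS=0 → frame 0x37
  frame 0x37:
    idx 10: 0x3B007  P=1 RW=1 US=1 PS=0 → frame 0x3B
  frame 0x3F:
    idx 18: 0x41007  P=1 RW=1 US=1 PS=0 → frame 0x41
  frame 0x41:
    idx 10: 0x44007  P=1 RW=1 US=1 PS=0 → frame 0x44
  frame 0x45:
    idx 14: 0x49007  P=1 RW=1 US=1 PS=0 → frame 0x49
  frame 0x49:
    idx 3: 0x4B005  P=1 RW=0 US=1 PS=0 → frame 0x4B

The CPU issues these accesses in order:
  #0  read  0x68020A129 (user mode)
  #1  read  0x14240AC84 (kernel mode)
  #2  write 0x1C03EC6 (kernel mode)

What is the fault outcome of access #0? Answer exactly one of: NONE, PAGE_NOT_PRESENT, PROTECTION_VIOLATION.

Per-access translation:
#0 VA=0x68020A129 (r,user):
  lvl0: tbl 0x31, slot 26 ⇒ 0x34007 (P1/RW1/US1/PS0)
  lvl1: tbl 0x34, slot 1 ⇒ 0x37007 (P1/RW1/US1/PS0)
  lvl2: tbl 0x37, slot 10 ⇒ 0x3B007 (P1/RW1/US1/PS0)
  ⇒ phys 0x3B129  [3 reads]
#1 VA=0x14240AC84 (r,kernel):
  lvl0: tbl 0x31, slot 5 ⇒ 0x3F007 (P1/RW1/US1/PS0)
  lvl1: tbl 0x3F, slot 18 ⇒ 0x41007 (P1/RW1/US1/PS0)
  lvl2: tbl 0x41, slot 10 ⇒ 0x44007 (P1/RW1/US1/PS0)
  ⇒ phys 0x44C84  [3 reads]
#2 VA=0x1C03EC6 (w,kernel):
  lvl0: tbl 0x31, slot 0 ⇒ 0x45007 (P1/RW1/US1/PS0)
  lvl1: tbl 0x45, slot 14 ⇒ 0x49007 (P1/RW1/US1/PS0)
  lvl2: tbl 0x49, slot 3 ⇒ 0x4B005 (P1/RW0/US1/PS0)
  → PROTECTION_VIOLATION  (3 entries read)

Access #0 fault: NONE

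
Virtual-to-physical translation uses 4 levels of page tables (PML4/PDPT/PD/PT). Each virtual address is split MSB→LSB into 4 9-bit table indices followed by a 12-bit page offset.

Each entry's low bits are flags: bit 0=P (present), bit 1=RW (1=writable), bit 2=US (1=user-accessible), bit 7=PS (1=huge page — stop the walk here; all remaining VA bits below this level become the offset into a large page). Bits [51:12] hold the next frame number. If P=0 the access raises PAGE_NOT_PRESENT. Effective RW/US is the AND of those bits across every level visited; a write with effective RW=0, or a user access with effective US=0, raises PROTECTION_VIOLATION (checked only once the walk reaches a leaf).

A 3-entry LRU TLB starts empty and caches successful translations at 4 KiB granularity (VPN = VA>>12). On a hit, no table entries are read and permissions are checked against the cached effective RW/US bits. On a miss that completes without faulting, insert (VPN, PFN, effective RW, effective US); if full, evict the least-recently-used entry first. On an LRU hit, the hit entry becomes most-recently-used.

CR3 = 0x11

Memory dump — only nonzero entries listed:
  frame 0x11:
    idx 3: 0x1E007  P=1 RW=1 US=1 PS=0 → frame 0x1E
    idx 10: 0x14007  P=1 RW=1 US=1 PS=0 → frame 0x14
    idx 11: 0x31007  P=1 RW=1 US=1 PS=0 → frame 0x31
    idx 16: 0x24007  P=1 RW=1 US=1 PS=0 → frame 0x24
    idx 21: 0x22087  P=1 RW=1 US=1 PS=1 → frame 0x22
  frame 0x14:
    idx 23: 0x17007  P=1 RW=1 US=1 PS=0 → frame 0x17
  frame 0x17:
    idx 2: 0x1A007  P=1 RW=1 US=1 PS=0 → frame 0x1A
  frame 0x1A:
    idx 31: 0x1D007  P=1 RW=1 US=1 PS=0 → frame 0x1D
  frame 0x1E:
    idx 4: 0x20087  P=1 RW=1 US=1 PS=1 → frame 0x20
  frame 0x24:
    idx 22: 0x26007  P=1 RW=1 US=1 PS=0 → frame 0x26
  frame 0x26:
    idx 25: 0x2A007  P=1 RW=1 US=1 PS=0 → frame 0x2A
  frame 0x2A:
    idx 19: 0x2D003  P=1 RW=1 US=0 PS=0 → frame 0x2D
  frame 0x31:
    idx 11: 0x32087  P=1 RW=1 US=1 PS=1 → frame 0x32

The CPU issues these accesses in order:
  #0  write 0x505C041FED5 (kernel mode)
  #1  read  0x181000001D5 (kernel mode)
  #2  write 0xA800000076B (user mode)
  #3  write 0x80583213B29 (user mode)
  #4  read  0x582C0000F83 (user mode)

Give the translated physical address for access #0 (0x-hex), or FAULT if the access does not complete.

Trace:
#0 VA=0x505C041FED5 (w,kernel):
  L0: frame=0x11 idx=10 entry=0x14007 [P=1 RW=1 US=1 PS=0]
  L1: frame=0x14 idx=23 entry=0x17007 [P=1 RW=1 US=1 PS=0]
  L2: frame=0x17 idx=2 entry=0x1A007 [P=1 RW=1 US=1 PS=0]
  L3: frame=0x1A idx=31 entry=0x1D007 [P=1 RW=1 US=1 PS=0]
  → PA=0x1DED5  (4 entries read)
#1 VA=0x181000001D5 (r,kernel):
  L0: frame=0x11 idx=3 entry=0x1E007 [P=1 RW=1 US=1 PS=0]
  L1: frame=0x1E idx=4 entry=0x20087 [P=1 RW=1 US=1 PS=1]
  → PA=0x201D5 (huge @L1)  (2 entries read)
#2 VA=0xA800000076B (w,user):
  L0: frame=0x11 idx=21 entry=0x22087 [P=1 RW=1 US=1 PS=1]
  → PA=0x2276B (huge @L0)  (1 entries read)
#3 VA=0x80583213B29 (w,user):
  L0: frame=0x11 idx=16 entry=0x24007 [P=1 RW=1 US=1 PS=0]
  L1: frame=0x24 idx=22 entry=0x26007 [P=1 RW=1 US=1 PS=0]
  L2: frame=0x26 idx=25 entry=0x2A007 [P=1 RW=1 US=1 PS=0]
  L3: frame=0x2A idx=19 entry=0x2D003 [P=1 RW=1 US=0 PS=0]
  ⇒ fault: PROTECTION_VIOLATION  — 4 lookups
#4 VA=0x582C0000F83 (r,user):
  L0: frame=0x11 idx=11 entry=0x31007 [P=1 RW=1 US=1 PS=0]
  L1: frame=0x31 idx=11 entry=0x32087 [P=1 RW=1 US=1 PS=1]
  → PA=0x32F83 (huge @L1)  (2 entries read)

Access #0 PA: 0x1DED5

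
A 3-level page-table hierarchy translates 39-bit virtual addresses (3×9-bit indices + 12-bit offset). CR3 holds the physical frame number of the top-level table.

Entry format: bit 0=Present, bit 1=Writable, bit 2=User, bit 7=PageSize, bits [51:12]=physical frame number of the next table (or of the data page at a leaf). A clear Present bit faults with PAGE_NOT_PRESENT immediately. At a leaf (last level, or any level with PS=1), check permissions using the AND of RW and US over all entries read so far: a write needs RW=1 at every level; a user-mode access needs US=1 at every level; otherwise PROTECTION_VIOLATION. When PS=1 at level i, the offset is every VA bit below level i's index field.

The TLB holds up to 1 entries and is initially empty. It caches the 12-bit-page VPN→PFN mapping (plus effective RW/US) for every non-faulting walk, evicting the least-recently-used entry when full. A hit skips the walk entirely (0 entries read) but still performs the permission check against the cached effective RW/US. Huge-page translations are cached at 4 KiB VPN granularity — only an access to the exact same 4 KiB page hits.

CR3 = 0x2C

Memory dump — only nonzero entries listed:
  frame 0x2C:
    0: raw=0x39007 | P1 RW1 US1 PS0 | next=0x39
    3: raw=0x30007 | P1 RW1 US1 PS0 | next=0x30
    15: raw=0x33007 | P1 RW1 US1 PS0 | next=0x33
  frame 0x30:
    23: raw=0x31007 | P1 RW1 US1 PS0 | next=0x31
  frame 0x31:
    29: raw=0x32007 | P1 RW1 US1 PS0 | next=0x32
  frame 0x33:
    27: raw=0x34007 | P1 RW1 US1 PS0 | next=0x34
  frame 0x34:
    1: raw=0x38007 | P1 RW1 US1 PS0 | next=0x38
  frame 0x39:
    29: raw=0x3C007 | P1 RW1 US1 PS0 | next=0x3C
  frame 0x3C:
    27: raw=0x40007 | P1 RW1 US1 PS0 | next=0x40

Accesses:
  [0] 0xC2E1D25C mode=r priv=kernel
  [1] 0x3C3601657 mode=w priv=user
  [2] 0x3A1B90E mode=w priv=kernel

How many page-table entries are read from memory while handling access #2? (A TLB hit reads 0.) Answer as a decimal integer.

Trace:
#0 VA=0xC2E1D25C (r,kernel):
  L0: frame=0x2C idx=3 entry=0x30007 [P=1 RW=1 US=1 PS=0]
  L1: frame=0x30 idx=23 entry=0x31007 [P=1 RW=1 US=1 PS=0]
  L2: frame=0x31 idx=29 entry=0x32007 [P=1 RW=1 US=1 PS=0]
  ✓ 0x3225C  — 3 lookups
#1 VA=0x3C3601657 (w,user):
  L0: frame=0x2C idx=15 entry=0x33007 [P=1 RW=1 US=1 PS=0]
  L1: frame=0x33 idx=27 entry=0x34007 [P=1 RW=1 US=1 PS=0]
  L2: frame=0x34 idx=1 entry=0x38007 [P=1 RW=1 US=1 PS=0]
  ✓ 0x38657  — 3 lookups
#2 VA=0x3A1B90E (w,kernel):
  L0: frame=0x2C idx=0 entry=0x39007 [P=1 RW=1 US=1 PS=0]
  L1: frame=0x39 idx=29 entry=0x3C007 [P=1 RW=1 US=1 PS=0]
  L2: frame=0x3C idx=27 entry=0x40007 [P=1 RW=1 US=1 PS=0]
  ✓ 0x4090E  — 3 lookups

Entries read for #2: 3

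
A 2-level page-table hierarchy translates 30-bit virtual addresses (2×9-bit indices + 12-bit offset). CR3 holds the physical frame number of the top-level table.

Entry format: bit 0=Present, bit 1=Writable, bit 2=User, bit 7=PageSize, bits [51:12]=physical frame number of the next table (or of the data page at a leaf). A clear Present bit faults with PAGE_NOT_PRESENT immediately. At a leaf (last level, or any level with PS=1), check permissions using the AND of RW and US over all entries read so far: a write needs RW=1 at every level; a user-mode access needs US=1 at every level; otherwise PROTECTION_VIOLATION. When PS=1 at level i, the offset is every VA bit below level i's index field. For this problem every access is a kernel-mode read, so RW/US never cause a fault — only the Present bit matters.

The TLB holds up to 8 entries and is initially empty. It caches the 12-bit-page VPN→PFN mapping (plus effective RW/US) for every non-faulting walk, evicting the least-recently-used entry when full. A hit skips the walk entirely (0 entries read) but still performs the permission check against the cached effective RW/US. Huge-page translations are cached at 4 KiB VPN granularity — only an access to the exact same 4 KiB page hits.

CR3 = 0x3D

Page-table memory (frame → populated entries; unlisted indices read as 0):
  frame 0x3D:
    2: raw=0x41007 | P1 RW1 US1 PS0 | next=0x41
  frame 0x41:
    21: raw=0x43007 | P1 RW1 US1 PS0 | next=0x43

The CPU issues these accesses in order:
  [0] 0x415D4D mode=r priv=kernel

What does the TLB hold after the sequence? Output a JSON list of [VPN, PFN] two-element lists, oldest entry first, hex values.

Walk each access:
#0 VA=0x415D4D (r,kernel):
  L0 @0x3D[2] → 0x41007  P=1,RW=1,US=1,PS=0
  L1 @0x41[21] → 0x43007  P=1,RW=1,US=1,PS=0
  ⇒ phys 0x43D4D  [2 reads]

TLB: [["0x415", "0x43"]]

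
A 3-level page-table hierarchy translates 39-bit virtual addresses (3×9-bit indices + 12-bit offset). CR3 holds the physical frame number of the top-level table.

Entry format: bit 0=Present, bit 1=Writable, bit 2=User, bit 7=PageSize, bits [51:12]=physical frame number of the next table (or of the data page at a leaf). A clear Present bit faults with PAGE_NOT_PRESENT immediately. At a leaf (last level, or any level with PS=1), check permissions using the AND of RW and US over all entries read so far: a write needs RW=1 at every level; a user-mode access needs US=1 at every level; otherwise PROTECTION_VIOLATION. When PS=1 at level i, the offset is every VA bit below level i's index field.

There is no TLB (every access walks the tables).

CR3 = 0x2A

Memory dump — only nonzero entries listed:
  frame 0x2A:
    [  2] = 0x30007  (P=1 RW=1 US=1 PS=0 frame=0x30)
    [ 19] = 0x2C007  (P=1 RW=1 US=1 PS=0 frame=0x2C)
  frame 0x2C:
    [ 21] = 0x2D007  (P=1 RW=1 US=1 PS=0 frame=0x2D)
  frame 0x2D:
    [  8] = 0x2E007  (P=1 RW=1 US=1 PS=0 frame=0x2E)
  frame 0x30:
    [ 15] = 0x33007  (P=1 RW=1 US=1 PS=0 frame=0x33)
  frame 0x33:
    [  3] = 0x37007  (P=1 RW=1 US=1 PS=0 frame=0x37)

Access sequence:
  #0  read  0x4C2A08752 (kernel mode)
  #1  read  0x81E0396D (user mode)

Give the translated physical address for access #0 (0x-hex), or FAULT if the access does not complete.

Walk each access:
#0 VA=0x4C2A08752 (r,kernel):
  [0] read 0x2A idx=19: raw=0x2C007 flags P=1 W=1 U=1 S=0
  [1] read 0x2C idx=21: raw=0x2D007 flags P=1 W=1 U=1 S=0
  [2] read 0x2D idx=8: raw=0x2E007 flags P=1 W=1 U=1 S=0
  ⇒ phys 0x2E752  [3 reads]
#1 VA=0x81E0396D (r,user):
  [0] read 0x2A idx=2: raw=0x30007 flags P=1 W=1 U=1 S=0
  [1] read 0x30 idx=15: raw=0x33007 flags P=1 W=1 U=1 S=0
  [2] read 0x33 idx=3: raw=0x37007 flags P=1 W=1 U=1 S=0
  ⇒ phys 0x3796D  [3 reads]

Access #0 PA: 0x2E752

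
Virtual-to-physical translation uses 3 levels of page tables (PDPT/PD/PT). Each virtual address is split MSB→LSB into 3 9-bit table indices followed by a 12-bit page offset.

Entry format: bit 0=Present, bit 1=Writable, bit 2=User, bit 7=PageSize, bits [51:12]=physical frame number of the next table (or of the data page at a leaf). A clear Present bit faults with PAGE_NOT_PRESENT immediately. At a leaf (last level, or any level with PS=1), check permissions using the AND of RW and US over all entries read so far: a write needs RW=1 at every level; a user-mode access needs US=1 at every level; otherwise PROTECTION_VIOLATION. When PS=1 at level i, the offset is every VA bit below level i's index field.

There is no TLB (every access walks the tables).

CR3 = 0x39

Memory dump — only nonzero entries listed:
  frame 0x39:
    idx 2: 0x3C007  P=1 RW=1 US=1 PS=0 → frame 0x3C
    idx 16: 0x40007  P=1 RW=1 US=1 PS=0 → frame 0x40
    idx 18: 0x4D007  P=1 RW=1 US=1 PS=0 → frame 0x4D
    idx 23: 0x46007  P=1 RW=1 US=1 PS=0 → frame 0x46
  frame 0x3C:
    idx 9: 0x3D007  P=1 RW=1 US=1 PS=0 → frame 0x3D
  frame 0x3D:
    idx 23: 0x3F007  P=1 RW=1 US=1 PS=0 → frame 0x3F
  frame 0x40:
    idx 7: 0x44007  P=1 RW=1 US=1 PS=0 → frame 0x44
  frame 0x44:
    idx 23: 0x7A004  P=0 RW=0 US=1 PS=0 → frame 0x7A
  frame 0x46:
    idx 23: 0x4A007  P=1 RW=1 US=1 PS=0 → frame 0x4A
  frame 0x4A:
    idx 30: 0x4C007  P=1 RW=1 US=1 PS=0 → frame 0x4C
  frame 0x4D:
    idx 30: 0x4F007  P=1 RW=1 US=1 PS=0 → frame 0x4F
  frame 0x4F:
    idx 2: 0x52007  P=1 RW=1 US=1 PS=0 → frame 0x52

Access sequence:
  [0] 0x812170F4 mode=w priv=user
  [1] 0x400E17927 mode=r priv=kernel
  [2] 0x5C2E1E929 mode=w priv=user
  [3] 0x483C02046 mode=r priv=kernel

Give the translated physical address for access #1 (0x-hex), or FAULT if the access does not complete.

Per-access translation:
#0 VA=0x812170F4 (w,user):
  L0 @0x39[2] → 0x3C007  P=1,RW=1,US=1,PS=0
  L1 @0x3C[9] → 0x3D007  P=1,RW=1,US=1,PS=0
  L2 @0x3D[23] → 0x3F007  P=1,RW=1,US=1,PS=0
  → PA=0x3F0F4  (3 entries read)
#1 VA=0x400E17927 (r,kernel):
  L0 @0x39[16] → 0x40007  P=1,RW=1,US=1,PS=0
  L1 @0x40[7] → 0x44007  P=1,RW=1,US=1,PS=0
  L2 @0x44[23] → 0x7A004  P=0,RW=0,US=1,PS=0
  → PAGE_NOT_PRESENT  (3 entries read)
#2 VA=0x5C2E1E929 (w,user):
  L0 @0x39[23] → 0x46007  P=1,RW=1,US=1,PS=0
  L1 @0x46[23] → 0x4A007  P=1,RW=1,US=1,PS=0
  L2 @0x4A[30] → 0x4C007  P=1,RW=1,US=1,PS=0
  → PA=0x4C929  (3 entries read)
#3 VA=0x483C02046 (r,kernel):
  L0 @0x39[18] → 0x4D007  P=1,RW=1,US=1,PS=0
  L1 @0x4D[30] → 0x4F007  P=1,RW=1,US=1,PS=0
  L2 @0x4F[2] → 0x52007  P=1,RW=1,US=1,PS=0
  → PA=0x52046  (3 entries read)

Access #1 PA: FAULT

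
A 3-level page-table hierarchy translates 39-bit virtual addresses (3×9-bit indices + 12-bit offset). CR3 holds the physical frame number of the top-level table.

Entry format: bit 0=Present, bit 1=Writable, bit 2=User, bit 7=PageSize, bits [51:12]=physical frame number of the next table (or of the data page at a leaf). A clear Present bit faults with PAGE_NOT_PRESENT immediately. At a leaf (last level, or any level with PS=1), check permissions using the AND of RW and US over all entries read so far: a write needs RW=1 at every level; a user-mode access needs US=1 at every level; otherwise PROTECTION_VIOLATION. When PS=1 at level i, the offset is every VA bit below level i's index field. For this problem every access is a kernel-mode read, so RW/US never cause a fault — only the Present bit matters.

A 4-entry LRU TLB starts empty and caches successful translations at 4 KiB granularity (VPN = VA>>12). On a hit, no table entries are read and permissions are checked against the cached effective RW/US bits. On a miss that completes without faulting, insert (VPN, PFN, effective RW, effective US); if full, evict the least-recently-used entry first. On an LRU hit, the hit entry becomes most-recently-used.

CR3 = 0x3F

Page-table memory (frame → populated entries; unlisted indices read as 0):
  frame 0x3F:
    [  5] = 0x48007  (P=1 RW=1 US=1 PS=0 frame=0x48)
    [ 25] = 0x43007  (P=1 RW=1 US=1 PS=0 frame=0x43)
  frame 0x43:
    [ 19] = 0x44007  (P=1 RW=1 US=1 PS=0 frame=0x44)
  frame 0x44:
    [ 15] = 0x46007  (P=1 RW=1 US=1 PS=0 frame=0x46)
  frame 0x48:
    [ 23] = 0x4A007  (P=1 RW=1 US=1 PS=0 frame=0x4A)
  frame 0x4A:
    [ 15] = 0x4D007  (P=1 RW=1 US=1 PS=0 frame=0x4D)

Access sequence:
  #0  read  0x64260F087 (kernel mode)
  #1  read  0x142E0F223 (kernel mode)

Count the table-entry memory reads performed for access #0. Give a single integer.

Trace:
#0 VA=0x64260F087 (r,kernel):
  L0 @0x3F[25] → 0x43007  P=1,RW=1,US=1,PS=0
  L1 @0x43[19] → 0x44007  P=1,RW=1,US=1,PS=0
  L2 @0x44[15] → 0x46007  P=1,RW=1,US=1,PS=0
  → PA=0x46087  (3 entries read)
#1 VA=0x142E0F223 (r,kernel):
  L0 @0x3F[5] → 0x48007  P=1,RW=1,US=1,PS=0
  L1 @0x48[23] → 0x4A007  P=1,RW=1,US=1,PS=0
  L2 @0x4A[15] → 0x4D007  P=1,RW=1,US=1,PS=0
  → PA=0x4D223  (3 entries read)

Entries read for #0: 3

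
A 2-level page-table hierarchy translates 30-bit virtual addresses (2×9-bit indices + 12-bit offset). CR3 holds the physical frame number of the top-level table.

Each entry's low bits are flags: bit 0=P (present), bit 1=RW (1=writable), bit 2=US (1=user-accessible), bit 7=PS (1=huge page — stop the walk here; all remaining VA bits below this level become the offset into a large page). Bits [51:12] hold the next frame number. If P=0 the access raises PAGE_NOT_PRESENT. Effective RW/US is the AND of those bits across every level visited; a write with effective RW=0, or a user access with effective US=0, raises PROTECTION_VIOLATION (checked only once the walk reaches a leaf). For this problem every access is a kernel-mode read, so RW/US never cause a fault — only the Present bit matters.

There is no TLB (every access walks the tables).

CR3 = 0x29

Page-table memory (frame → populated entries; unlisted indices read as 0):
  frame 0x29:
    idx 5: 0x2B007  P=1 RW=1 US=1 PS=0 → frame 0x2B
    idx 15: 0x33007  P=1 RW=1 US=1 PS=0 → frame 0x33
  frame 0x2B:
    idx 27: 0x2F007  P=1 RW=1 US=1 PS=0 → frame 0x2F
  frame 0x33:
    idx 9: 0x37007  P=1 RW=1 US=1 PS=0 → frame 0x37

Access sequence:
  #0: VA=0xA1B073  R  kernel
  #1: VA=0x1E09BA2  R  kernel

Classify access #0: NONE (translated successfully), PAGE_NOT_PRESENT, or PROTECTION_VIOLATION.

Walk each access:
#0 VA=0xA1B073 (r,kernel):
  L0: frame=0x29 idx=5 entry=0x2B007 [P=1 RW=1 US=1 PS=0]
  L1: frame=0x2B idx=27 entry=0x2F007 [P=1 RW=1 US=1 PS=0]
  ✓ 0x2F073  — 2 lookups
#1 VA=0x1E09BA2 (r,kernel):
  L0: frame=0x29 idx=15 entry=0x33007 [P=1 RW=1 US=1 PS=0]
  L1: frame=0x33 idx=9 entry=0x37007 [P=1 RW=1 US=1 PS=0]
  ✓ 0x37BA2  — 2 lookups

Access #0 fault: NONE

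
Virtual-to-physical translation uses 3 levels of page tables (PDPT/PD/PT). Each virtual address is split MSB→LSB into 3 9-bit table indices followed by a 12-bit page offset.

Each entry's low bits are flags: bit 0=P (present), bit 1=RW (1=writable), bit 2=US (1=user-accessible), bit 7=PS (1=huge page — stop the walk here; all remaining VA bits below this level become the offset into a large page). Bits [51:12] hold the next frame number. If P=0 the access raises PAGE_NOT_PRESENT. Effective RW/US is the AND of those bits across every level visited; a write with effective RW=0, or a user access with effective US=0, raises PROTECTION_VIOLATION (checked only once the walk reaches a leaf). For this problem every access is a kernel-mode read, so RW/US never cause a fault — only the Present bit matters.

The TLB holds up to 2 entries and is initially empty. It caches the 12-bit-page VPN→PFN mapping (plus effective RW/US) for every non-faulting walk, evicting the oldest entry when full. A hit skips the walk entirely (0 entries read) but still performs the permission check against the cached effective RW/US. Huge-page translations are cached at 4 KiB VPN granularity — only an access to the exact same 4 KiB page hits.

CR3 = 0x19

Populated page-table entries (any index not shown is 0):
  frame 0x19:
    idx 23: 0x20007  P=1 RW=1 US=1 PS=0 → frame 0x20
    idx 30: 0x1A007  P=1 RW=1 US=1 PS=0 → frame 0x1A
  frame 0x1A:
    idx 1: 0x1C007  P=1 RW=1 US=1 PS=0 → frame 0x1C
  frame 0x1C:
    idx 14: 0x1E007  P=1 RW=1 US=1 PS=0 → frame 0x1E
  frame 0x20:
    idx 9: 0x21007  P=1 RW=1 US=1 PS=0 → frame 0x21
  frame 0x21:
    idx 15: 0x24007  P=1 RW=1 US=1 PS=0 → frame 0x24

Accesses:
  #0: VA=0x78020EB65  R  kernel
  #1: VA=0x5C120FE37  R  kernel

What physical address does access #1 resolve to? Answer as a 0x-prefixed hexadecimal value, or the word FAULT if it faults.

Per-access translation:
#0 VA=0x78020EB65 (r,kernel):
  L0: frame=0x19 idx=30 entry=0x1A007 [P=1 RW=1 US=1 PS=0]
  L1: frame=0x1A idx=1 entry=0x1C007 [P=1 RW=1 US=1 PS=0]
  L2: frame=0x1C idx=14 entry=0x1E007 [P=1 RW=1 US=1 PS=0]
  ✓ 0x1EB65  — 3 lookups
#1 VA=0x5C120FE37 (r,kernel):
  L0: frame=0x19 idx=23 entry=0x20007 [P=1 RW=1 US=1 PS=0]
  L1: frame=0x20 idx=9 entry=0x21007 [P=1 RW=1 US=1 PS=0]
  L2: frame=0x21 idx=15 entry=0x24007 [P=1 RW=1 US=1 PS=0]
  ✓ 0x24E37  — 3 lookups

Access #1 PA: 0x24E37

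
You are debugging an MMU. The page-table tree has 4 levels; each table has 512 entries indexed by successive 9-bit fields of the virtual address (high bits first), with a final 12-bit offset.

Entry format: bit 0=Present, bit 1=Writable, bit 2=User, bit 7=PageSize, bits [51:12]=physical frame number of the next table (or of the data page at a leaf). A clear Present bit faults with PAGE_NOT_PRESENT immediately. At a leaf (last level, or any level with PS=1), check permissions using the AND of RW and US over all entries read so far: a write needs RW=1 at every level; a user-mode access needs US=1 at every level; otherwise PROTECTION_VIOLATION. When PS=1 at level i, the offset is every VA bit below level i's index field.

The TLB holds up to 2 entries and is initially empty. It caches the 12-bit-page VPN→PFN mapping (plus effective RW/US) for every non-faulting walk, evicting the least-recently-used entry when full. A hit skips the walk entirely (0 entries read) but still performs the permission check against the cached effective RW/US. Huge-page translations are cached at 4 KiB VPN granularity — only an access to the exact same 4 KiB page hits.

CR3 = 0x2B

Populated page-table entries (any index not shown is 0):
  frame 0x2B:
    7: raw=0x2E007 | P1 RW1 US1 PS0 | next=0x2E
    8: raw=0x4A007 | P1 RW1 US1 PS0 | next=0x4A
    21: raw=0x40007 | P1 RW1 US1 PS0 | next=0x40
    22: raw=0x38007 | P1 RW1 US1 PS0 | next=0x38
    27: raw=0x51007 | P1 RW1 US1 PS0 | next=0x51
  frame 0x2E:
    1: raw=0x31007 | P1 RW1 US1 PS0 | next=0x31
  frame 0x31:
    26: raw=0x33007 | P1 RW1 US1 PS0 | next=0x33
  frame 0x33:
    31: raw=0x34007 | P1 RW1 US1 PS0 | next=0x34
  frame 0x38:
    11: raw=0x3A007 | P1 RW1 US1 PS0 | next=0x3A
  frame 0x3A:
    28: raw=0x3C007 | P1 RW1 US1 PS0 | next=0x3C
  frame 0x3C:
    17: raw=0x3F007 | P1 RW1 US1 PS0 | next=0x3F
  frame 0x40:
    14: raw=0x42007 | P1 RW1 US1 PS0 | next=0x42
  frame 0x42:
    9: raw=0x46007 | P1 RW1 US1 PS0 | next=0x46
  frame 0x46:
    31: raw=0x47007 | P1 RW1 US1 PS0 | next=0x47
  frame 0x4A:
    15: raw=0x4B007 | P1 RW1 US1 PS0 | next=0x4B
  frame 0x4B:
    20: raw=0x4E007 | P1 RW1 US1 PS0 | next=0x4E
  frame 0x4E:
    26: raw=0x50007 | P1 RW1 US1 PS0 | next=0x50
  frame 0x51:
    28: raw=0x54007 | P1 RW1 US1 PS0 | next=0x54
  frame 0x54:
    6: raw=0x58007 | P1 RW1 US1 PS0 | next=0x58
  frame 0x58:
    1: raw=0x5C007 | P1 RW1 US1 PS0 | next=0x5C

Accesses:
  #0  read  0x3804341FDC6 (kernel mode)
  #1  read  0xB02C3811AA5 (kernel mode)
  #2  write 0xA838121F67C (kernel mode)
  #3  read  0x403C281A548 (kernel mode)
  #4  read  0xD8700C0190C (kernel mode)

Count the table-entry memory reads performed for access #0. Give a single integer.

Per-access translation:
#0 VA=0x3804341FDC6 (r,kernel):
  L0 @0x2B[7] → 0x2E007  P=1,RW=1,US=1,PS=0
  L1 @0x2E[1] → 0x31007  P=1,RW=1,US=1,PS=0
  L2 @0x31[26] → 0x33007  P=1,RW=1,US=1,PS=0
  L3 @0x33[31] → 0x34007  P=1,RW=1,US=1,PS=0
  ⇒ phys 0x34DC6  [4 reads]
#1 VA=0xB02C3811AA5 (r,kernel):
  L0 @0x2B[22] → 0x38007  P=1,RW=1,US=1,PS=0
  L1 @0x38[11] → 0x3A007  P=1,RW=1,US=1,PS=0
  L2 @0x3A[28] → 0x3C007  P=1,RW=1,US=1,PS=0
  L3 @0x3C[17] → 0x3F007  P=1,RW=1,US=1,PS=0
  ⇒ phys 0x3FAA5  [4 reads]
#2 VA=0xA838121F67C (w,kernel):
  L0 @0x2B[21] → 0x40007  P=1,RW=1,US=1,PS=0
  L1 @0x40[14] → 0x42007  P=1,RW=1,US=1,PS=0
  L2 @0x42[9] → 0x46007  P=1,RW=1,US=1,PS=0
  L3 @0x46[31] → 0x47007  P=1,RW=1,US=1,PS=0
  ⇒ phys 0x4767C  [4 reads]
#3 VA=0x403C281A548 (r,kernel):
  L0 @0x2B[8] → 0x4A007  P=1,RW=1,US=1,PS=0
  L1 @0x4A[15] → 0x4B007  P=1,RW=1,US=1,PS=0
  L2 @0x4B[20] → 0x4E007  P=1,RW=1,US=1,PS=0
  L3 @0x4E[26] → 0x50007  P=1,RW=1,US=1,PS=0
  ⇒ phys 0x50548  [4 reads]
#4 VA=0xD8700C0190C (r,kernel):
  L0 @0x2B[27] → 0x51007  P=1,RW=1,US=1,PS=0
  L1 @0x51[28] → 0x54007  P=1,RW=1,US=1,PS=0
  L2 @0x54[6] → 0x58007  P=1,RW=1,US=1,PS=0
  L3 @0x58[1] → 0x5C007  P=1,RW=1,US=1,PS=0
  ⇒ phys 0x5C90C  [4 reads]

Entries read for #0: 4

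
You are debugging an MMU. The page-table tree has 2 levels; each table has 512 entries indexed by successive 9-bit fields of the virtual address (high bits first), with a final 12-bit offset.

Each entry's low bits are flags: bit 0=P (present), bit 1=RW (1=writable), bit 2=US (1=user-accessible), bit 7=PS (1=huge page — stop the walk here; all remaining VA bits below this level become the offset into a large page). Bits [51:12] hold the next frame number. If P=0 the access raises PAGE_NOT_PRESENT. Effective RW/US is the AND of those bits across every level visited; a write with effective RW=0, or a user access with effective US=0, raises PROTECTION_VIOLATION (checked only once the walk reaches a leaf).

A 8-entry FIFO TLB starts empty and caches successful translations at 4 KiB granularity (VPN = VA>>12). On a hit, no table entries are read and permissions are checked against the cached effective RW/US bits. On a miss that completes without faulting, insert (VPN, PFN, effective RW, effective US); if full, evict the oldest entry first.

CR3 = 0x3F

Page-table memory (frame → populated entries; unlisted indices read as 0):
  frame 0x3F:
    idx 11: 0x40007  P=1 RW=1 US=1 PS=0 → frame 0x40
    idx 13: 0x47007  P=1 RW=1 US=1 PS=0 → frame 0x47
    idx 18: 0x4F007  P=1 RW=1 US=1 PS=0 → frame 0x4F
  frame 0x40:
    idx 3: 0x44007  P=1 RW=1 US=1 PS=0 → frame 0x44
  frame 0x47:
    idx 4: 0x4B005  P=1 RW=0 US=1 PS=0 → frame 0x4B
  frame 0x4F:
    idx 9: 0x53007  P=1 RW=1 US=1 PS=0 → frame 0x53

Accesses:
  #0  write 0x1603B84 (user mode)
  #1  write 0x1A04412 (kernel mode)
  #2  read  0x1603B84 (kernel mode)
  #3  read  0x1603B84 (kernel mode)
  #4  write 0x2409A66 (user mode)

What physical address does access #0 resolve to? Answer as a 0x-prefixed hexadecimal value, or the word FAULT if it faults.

Walk each access:
#0 VA=0x1603B84 (w,user):
  [0] read 0x3F idx=11: raw=0x40007 flags P=1 W=1 U=1 S=0
  [1] read 0x40 idx=3: raw=0x44007 flags P=1 W=1 U=1 S=0
  ⇒ phys 0x44B84  [2 reads]
#1 VA=0x1A04412 (w,kernel):
  [0] read 0x3F idx=13: raw=0x47007 flags P=1 W=1 U=1 S=0
  [1] read 0x47 idx=4: raw=0x4B005 flags P=1 W=0 U=1 S=0
  ⇒ fault: PROTECTION_VIOLATION  — 2 lookups
#2 VA=0x1603B84 (r,kernel):
  TLB hit vpn=0x1603 → PA=0x44B84
#3 VA=0x1603B84 (r,kernel):
  TLB hit vpn=0x1603 → PA=0x44B84
#4 VA=0x2409A66 (w,user):
  [0] read 0x3F idx=18: raw=0x4F007 flags P=1 W=1 U=1 S=0
  [1] read 0x4F idx=9: raw=0x53007 flags P=1 W=1 U=1 S=0
  ⇒ phys 0x53A66  [2 reads]

Access #0 PA: 0x44B84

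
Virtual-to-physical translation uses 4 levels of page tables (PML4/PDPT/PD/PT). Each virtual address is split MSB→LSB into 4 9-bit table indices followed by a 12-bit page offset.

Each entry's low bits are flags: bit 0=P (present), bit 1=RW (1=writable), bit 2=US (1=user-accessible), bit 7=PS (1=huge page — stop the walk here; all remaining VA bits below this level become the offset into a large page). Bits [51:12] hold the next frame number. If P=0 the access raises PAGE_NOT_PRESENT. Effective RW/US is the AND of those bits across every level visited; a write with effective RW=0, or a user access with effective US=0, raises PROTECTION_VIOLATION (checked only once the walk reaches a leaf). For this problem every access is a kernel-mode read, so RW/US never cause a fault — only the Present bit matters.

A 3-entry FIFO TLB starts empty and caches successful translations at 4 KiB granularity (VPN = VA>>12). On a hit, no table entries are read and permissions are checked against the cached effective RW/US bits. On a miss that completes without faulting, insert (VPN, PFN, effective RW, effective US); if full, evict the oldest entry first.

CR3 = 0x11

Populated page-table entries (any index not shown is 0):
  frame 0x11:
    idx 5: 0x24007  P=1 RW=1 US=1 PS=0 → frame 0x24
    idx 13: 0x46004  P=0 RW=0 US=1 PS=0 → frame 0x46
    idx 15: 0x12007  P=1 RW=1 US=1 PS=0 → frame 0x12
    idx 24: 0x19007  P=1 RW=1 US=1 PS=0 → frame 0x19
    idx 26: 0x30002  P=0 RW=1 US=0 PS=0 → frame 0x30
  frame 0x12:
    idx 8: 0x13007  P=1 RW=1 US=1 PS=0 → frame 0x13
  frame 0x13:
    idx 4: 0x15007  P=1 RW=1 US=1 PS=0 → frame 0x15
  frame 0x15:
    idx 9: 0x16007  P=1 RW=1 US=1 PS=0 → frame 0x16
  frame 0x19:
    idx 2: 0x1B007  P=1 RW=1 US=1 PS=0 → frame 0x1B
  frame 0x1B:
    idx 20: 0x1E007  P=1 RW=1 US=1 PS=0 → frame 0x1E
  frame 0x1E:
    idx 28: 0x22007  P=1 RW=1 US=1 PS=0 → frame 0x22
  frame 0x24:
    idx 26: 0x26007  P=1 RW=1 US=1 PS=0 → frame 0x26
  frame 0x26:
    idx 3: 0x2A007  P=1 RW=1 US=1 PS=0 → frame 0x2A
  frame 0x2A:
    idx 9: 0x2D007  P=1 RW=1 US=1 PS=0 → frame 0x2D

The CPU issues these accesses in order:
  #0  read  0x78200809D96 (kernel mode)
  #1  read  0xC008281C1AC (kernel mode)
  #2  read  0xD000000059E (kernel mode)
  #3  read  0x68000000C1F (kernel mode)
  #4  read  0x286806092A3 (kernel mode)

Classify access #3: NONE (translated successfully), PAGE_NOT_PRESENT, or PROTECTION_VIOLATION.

Walk each access:
#0 VA=0x78200809D96 (r,kernel):
  L0 @0x11[15] → 0x12007  P=1,RW=1,US=1,PS=0
  L1 @0x12[8] → 0x13007  P=1,RW=1,US=1,PS=0
  L2 @0x13[4] → 0x15007  P=1,RW=1,US=1,PS=0
  L3 @0x15[9] → 0x16007  P=1,RW=1,US=1,PS=0
  ✓ 0x16D96  — 4 lookups
#1 VA=0xC008281C1AC (r,kernel):
  L0 @0x11[24] → 0x19007  P=1,RW=1,US=1,PS=0
  L1 @0x19[2] → 0x1B007  P=1,RW=1,US=1,PS=0
  L2 @0x1B[20] → 0x1E007  P=1,RW=1,US=1,PS=0
  L3 @0x1E[28] → 0x22007  P=1,RW=1,US=1,PS=0
  ✓ 0x221AC  — 4 lookups
#2 VA=0xD000000059E (r,kernel):
  L0 @0x11[26] → 0x30002  P=0,RW=1,US=0,PS=0
  → PAGE_NOT_PRESENT  (1 entries read)
#3 VA=0x68000000C1F (r,kernel):
  L0 @0x11[13] → 0x46004  P=0,RW=0,US=1,PS=0
  → PAGE_NOT_PRESENT  (1 entries read)
#4 VA=0x286806092A3 (r,kernel):
  L0 @0x11[5] → 0x24007  P=1,RW=1,US=1,PS=0
  L1 @0x24[26] → 0x26007  P=1,RW=1,US=1,PS=0
  L2 @0x26[3] → 0x2A007  P=1,RW=1,US=1,PS=0
  L3 @0x2A[9] → 0x2D007  P=1,RW=1,US=1,PS=0
  ✓ 0x2D2A3  — 4 lookups

Access #3 fault: PAGE_NOT_PRESENT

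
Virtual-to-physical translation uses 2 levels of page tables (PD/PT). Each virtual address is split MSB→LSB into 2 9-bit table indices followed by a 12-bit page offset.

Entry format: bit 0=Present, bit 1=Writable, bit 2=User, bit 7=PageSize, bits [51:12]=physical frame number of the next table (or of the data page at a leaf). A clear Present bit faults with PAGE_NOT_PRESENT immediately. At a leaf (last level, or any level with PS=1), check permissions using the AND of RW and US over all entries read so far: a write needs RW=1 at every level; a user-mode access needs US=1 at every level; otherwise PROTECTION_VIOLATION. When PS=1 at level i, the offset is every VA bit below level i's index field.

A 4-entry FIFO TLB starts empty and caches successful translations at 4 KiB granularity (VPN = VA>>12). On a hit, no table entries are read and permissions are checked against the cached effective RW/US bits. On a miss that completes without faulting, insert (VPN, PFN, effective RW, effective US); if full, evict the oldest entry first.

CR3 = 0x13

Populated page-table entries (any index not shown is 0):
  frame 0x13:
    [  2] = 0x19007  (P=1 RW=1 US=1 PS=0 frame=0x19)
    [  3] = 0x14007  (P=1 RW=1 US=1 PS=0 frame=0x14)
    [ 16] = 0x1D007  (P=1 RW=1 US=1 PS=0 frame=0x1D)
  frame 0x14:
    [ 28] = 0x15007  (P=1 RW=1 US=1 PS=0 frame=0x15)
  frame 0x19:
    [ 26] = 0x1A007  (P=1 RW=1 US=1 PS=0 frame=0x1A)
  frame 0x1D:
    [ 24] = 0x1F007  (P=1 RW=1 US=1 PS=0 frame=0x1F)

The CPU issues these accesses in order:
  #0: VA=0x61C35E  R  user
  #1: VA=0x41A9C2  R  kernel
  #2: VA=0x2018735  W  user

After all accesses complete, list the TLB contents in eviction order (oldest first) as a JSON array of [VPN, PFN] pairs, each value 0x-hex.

Trace:
#0 VA=0x61C35E (r,user):
  L0 @0x13[3] → 0x14007  P=1,RW=1,US=1,PS=0
  L1 @0x14[28] → 0x15007  P=1,RW=1,US=1,PS=0
  ⇒ phys 0x1535E  [2 reads]
#1 VA=0x41A9C2 (r,kernel):
  L0 @0x13[2] → 0x19007  P=1,RW=1,US=1,PS=0
  L1 @0x19[26] → 0x1A007  P=1,RW=1,US=1,PS=0
  ⇒ phys 0x1A9C2  [2 reads]
#2 VA=0x2018735 (w,user):
  L0 @0x13[16] → 0x1D007  P=1,RW=1,US=1,PS=0
  L1 @0x1D[24] → 0x1F007  P=1,RW=1,US=1,PS=0
  ⇒ phys 0x1F735  [2 reads]

TLB: [["0x61C", "0x15"], ["0x41A", "0x1A"], ["0x2018", "0x1F"]]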